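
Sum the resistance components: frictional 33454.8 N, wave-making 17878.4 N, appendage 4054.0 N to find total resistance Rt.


Formula: Rt = Rf + Rw + Ra
Substituting: Rt = 33454.8 + 17878.4 + 4054.0
Result: Rt = 55387.2 N

55387.2 N


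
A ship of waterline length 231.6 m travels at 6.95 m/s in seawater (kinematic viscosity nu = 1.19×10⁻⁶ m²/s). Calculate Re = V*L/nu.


Formula: Re = V * L / nu
Step 1 — V * L = 6.95 * 231.6 = 1609.62 m^2/s
Step 2 — Re = 1609.62 / 1.19e-6 = 1.35e+09

1.35e+09


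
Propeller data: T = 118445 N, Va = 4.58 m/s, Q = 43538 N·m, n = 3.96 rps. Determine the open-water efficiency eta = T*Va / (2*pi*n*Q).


Formula: eta = T * Va / (2 * pi * n * Q)
Step 1 — numerator = T * Va = 118445 * 4.58 = 542478.1
Step 2 — 2 * pi * n = 2 * pi * 3.96 = 24.881414
Step 3 — denominator = 24.881414 * 43538 = 1083287.0
Step 4 — eta = 542478.1 / 1083287.0 ≈ 0.50077 (5 s.f.)

0.50077


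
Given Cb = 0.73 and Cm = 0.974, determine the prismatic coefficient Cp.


Formula: Cp = Cb / Cm
Substituting: Cp = 0.73 / 0.974
Result: Cp ≈ 0.74949 (5 s.f.)

0.74949


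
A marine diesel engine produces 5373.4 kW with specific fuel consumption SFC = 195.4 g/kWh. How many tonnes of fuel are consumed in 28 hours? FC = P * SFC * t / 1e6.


Formula: FC (tonnes) = P * SFC * t / 1,000,000
Step 1 — P * SFC * t = 5373.4 * 195.4 * 28 = 29398946.08 g
Step 2 — FC (tonnes) = 29398946.08 / 1,000,000 ≈ 29.399 tonnes (5 s.f.)

29.399 tonnes


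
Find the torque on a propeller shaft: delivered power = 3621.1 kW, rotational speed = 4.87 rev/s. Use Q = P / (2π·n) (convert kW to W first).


Formula: Q = P_W / (2 * pi * n)
Step 1 — P_W = 3621.1 kW * 1000 = 3621100.0 W
Step 2 — 2 * pi * n = 2 * pi * 4.87 = 30.599112
Step 3 — Q = 3621100.0 / 30.599112 ≈ 118340 N·m (5 s.f.)

118340 N·m


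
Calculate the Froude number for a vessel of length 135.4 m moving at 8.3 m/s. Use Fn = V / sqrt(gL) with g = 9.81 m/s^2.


Formula: Fn = V / sqrt(g * L)
Step 1 — g * L = 9.81 * 135.4 = 1328.274
Step 2 — sqrt(g * L) = sqrt(1328.274) = 36.445494
Step 3 — Fn = 8.3 / 36.445494 ≈ 0.22774 (5 s.f.)

0.22774


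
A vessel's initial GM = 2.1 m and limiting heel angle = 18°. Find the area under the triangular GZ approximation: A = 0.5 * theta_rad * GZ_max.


Formula: GZ_max = GM * sin(theta); Area = 0.5 * theta_rad * GZ_max
Step 1 — GZ_max = 2.1 * sin(18°) = 2.1 * 0.309017 = 0.648936 m
Step 2 — theta_rad = 18 * pi/180 = 0.314159 rad
Step 3 — Area = 0.5 * 0.314159 * 0.648936 ≈ 0.10193 m·rad (5 s.f.)

0.10193 m·rad


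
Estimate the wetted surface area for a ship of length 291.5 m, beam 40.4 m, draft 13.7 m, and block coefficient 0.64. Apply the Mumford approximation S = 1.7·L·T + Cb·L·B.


Formula: S = 1.7*L*T + V/T with V = Cb*L*B*T, i.e. S = L * (1.7*T + Cb*B)
Step 1 — 1.7*T = 1.7 * 13.7 = 23.29 m
Step 2 — Cb*B = 0.64 * 40.4 = 25.856 m
Step 3 — 1.7*T + Cb*B = 23.29 + 25.856 = 49.146 m
Step 4 — S = 291.5 * 49.146 ≈ 14326 m^2 (5 s.f.)

14326 m^2


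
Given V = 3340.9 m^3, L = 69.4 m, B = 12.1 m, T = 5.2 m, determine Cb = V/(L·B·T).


Formula: Cb = V / (L * B * T)
Step 1 — L * B * T = 69.4 * 12.1 * 5.2 = 4366.648 m^3
Step 2 — Cb = 3340.9 / 4366.648 ≈ 0.76509 (5 s.f.)

0.76509


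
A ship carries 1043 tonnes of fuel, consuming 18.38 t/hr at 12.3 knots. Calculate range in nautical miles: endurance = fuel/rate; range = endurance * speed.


Formula: endurance = fuel / rate; range = endurance * speed
Step 1 — endurance = 1043 / 18.38 = 56.7465 hours
Step 2 — range = 56.7465 * 12.3 ≈ 697.98 nautical miles (5 s.f.)

697.98 NM


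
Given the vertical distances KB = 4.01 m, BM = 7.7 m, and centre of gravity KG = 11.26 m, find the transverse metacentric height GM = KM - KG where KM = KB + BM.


Formula: GM = KB + BM - KG
Step 1 — KM = KB + BM = 4.01 + 7.7 = 11.71 m
Step 2 — GM = KM - KG = 11.71 - 11.26 = 0.45 m

0.45 m


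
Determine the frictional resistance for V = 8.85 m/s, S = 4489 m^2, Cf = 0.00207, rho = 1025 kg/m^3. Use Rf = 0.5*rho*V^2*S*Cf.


Formula: Rf = 0.5 * rho * V^2 * S * Cf
Step 1 — V^2 = 8.85^2 = 78.3225
Step 2 — 0.5 * rho * V^2 = 0.5 * 1025 * 78.3225 = 40140.28125
Step 3 — Rf = 40140.28125 * 4489 * 0.00207 ≈ 372990 N (5 s.f.)

372990 N


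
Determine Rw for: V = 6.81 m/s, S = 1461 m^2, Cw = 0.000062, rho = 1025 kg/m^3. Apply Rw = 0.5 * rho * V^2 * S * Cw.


Formula: Rw = 0.5 * rho * V^2 * S * Cw
Step 1 — V^2 = 6.81^2 = 46.3761
Step 2 — 0.5 * rho * V^2 = 0.5 * 1025 * 46.3761 = 23767.75125
Step 3 — Rw = 23767.75125 * 1461 * 0.000062 ≈ 2152.9 N (5 s.f.)

2152.9 N


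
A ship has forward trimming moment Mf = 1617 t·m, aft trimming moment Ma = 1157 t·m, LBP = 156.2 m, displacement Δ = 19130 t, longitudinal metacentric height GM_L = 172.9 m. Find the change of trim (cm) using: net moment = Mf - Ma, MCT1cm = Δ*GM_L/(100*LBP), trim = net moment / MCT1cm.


Formula: net trimming moment = Mf - Ma; MCT1cm = Δ*GM_L/(100*LBP); trim = net moment / MCT1cm
Step 1 — net trimming moment = 1617 - 1157 = 460 t·m
Step 2 — MCT1cm = 19130 * 172.9 / (100 * 156.2) = 211.7527 t·m/cm
Step 3 — trim = 460 / 211.7527 ≈ 2.1723 cm (5 s.f.)

2.1723 cm


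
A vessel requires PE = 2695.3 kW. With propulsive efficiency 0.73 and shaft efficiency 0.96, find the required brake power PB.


Formula: PB = PE / (eta_D * eta_S)
Step 1 — combined efficiency = eta_D * eta_S = 0.73 * 0.96 = 0.7008
Step 2 — PB = 2695.3 / 0.7008 ≈ 3846.0 kW (5 s.f.)

3846.0 kW


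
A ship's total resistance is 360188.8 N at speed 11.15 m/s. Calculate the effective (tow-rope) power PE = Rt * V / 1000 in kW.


Formula: PE = Rt * V / 1000 (kW)
Step 1 — PE (W) = 360188.8 * 11.15 = 4016105.12 W
Step 2 — PE (kW) = 4016105.12 / 1000 ≈ 4016.1 kW (5 s.f.)

4016.1 kW


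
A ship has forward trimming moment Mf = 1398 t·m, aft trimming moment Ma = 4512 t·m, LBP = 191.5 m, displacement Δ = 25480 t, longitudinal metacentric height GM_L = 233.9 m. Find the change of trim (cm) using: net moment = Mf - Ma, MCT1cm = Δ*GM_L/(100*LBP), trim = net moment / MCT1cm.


Formula: net trimming moment = Mf - Ma; MCT1cm = Δ*GM_L/(100*LBP); trim = net moment / MCT1cm
Step 1 — net trimming moment = 1398 - 4512 = -3114 t·m
Step 2 — MCT1cm = 25480 * 233.9 / (100 * 191.5) = 311.2152 t·m/cm
Step 3 — trim = -3114 / 311.2152 ≈ -10.006 cm (5 s.f.)

-10.006 cm


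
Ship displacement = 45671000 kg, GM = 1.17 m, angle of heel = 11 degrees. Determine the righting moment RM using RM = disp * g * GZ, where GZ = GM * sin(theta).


Formula: GZ = GM * sin(theta); RM = disp * g * GZ
Step 1 — GZ = 1.17 * sin(11°) = 1.17 * 0.190809 = 0.223247 m
Step 2 — RM = 45671000 * 9.81 * 0.223247 ≈ 100020000 N·m (5 s.f.)

100020000 N·m


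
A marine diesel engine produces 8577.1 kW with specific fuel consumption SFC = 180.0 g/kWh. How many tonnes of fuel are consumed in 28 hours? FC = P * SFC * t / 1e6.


Formula: FC (tonnes) = P * SFC * t / 1,000,000
Step 1 — P * SFC * t = 8577.1 * 180.0 * 28 = 43228584.0 g
Step 2 — FC (tonnes) = 43228584.0 / 1,000,000 ≈ 43.229 tonnes (5 s.f.)

43.229 tonnes


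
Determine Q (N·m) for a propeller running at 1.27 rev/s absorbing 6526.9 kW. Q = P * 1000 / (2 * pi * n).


Formula: Q = P_W / (2 * pi * n)
Step 1 — P_W = 6526.9 kW * 1000 = 6526900.0 W
Step 2 — 2 * pi * n = 2 * pi * 1.27 = 7.979645
Step 3 — Q = 6526900.0 / 7.979645 ≈ 817940 N·m (5 s.f.)

817940 N·m


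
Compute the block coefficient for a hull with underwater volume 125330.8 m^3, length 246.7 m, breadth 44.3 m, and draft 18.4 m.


Formula: Cb = V / (L * B * T)
Step 1 — L * B * T = 246.7 * 44.3 * 18.4 = 201090.104 m^3
Step 2 — Cb = 125330.8 / 201090.104 ≈ 0.62326 (5 s.f.)

0.62326


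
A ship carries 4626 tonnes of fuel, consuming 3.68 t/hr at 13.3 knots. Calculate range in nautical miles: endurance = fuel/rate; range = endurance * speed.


Formula: endurance = fuel / rate; range = endurance * speed
Step 1 — endurance = 4626 / 3.68 = 1257.0652 hours
Step 2 — range = 1257.0652 * 13.3 ≈ 16719 nautical miles (5 s.f.)

16719 NM


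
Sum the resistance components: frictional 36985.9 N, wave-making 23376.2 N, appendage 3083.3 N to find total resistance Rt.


Formula: Rt = Rf + Rw + Ra
Substituting: Rt = 36985.9 + 23376.2 + 3083.3
Result: Rt = 63445.4 N

63445.4 N


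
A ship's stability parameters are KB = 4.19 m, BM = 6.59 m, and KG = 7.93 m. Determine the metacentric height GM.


Formula: GM = KB + BM - KG
Step 1 — KM = KB + BM = 4.19 + 6.59 = 10.78 m
Step 2 — GM = KM - KG = 10.78 - 7.93 = 2.85 m

2.85 m


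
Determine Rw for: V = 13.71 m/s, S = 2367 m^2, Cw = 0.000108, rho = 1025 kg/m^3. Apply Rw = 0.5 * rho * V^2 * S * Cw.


Formula: Rw = 0.5 * rho * V^2 * S * Cw
Step 1 — V^2 = 13.71^2 = 187.9641
Step 2 — 0.5 * rho * V^2 = 0.5 * 1025 * 187.9641 = 96331.60125
Step 3 — Rw = 96331.60125 * 2367 * 0.000108 ≈ 24626 N (5 s.f.)

24626 N


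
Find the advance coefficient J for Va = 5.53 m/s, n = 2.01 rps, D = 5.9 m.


Formula: J = Va / (n * D)
Step 1 — n * D = 2.01 * 5.9 = 11.859
Step 2 — J = 5.53 / 11.859 ≈ 0.46631 (5 s.f.)

0.46631


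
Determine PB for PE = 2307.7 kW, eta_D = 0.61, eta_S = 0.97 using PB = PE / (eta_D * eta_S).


Formula: PB = PE / (eta_D * eta_S)
Step 1 — combined efficiency = eta_D * eta_S = 0.61 * 0.97 = 0.5917
Step 2 — PB = 2307.7 / 0.5917 ≈ 3900.1 kW (5 s.f.)

3900.1 kW


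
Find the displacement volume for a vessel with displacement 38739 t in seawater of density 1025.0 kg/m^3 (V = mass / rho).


Formula: V = mass / rho
Step 1 — convert tonnes to kg: 38739 t * 1000 = 38739000 kg
Step 2 — V = 38739000 / 1025.0 ≈ 37794 m^3 (5 s.f.)

37794 m^3


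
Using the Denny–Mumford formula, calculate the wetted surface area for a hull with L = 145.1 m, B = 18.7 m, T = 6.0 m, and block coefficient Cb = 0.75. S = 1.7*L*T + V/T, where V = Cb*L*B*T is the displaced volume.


Formula: S = 1.7*L*T + V/T with V = Cb*L*B*T, i.e. S = L * (1.7*T + Cb*B)
Step 1 — 1.7*T = 1.7 * 6.0 = 10.2 m
Step 2 — Cb*B = 0.75 * 18.7 = 14.025 m
Step 3 — 1.7*T + Cb*B = 10.2 + 14.025 = 24.225 m
Step 4 — S = 145.1 * 24.225 ≈ 3515.0 m^2 (5 s.f.)

3515.0 m^2


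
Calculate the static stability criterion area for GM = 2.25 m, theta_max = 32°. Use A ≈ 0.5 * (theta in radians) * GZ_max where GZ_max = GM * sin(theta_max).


Formula: GZ_max = GM * sin(theta); Area = 0.5 * theta_rad * GZ_max
Step 1 — GZ_max = 2.25 * sin(32°) = 2.25 * 0.529919 = 1.192318 m
Step 2 — theta_rad = 32 * pi/180 = 0.558505 rad
Step 3 — Area = 0.5 * 0.558505 * 1.192318 ≈ 0.33296 m·rad (5 s.f.)

0.33296 m·rad


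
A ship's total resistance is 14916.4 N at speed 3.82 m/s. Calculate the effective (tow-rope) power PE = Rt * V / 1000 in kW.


Formula: PE = Rt * V / 1000 (kW)
Step 1 — PE (W) = 14916.4 * 3.82 = 56980.648 W
Step 2 — PE (kW) = 56980.648 / 1000 ≈ 56.981 kW (5 s.f.)

56.981 kW


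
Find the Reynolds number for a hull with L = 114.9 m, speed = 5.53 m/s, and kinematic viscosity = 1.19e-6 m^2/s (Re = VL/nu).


Formula: Re = V * L / nu
Step 1 — V * L = 5.53 * 114.9 = 635.397 m^2/s
Step 2 — Re = 635.397 / 1.19e-6 = 5.34e+08

5.34e+08


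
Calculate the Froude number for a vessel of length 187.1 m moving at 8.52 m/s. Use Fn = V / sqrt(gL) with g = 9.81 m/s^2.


Formula: Fn = V / sqrt(g * L)
Step 1 — g * L = 9.81 * 187.1 = 1835.451
Step 2 — sqrt(g * L) = sqrt(1835.451) = 42.842164
Step 3 — Fn = 8.52 / 42.842164 ≈ 0.19887 (5 s.f.)

0.19887


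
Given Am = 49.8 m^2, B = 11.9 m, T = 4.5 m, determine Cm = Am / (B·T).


Formula: Cm = Am / (B * T)
Step 1 — B * T = 11.9 * 4.5 = 53.55 m^2
Step 2 — Cm = 49.8 / 53.55 ≈ 0.92997 (5 s.f.)

0.92997


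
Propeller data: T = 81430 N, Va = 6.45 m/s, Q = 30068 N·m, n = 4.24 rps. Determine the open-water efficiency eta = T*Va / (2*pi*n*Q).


Formula: eta = T * Va / (2 * pi * n * Q)
Step 1 — numerator = T * Va = 81430 * 6.45 = 525223.5
Step 2 — 2 * pi * n = 2 * pi * 4.24 = 26.640706
Step 3 — denominator = 26.640706 * 30068 = 801032.75
Step 4 — eta = 525223.5 / 801032.75 ≈ 0.65568 (5 s.f.)

0.65568


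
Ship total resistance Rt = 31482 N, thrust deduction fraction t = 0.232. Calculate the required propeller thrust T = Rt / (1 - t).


Formula: T = Rt / (1 - t)
Step 1 — (1 - t) = 1 - 0.232 = 0.768
Step 2 — T = 31482 / 0.768 ≈ 40992 N (5 s.f.)

40992 N


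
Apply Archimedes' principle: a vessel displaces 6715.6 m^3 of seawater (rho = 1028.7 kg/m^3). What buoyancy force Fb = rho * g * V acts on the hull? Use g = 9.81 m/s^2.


Formula: Fb = rho * g * V
Substituting: Fb = 1028.7 * 9.81 * 6715.6
Intermediate: 1028.7 * 9.81 = 10091.547
Result: Fb = 10091.547 * 6715.6 ≈ 67771000 N (5 s.f.)

67771000 N


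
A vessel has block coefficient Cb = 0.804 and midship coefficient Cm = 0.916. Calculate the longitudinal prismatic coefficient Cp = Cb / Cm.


Formula: Cp = Cb / Cm
Substituting: Cp = 0.804 / 0.916
Result: Cp ≈ 0.87773 (5 s.f.)

0.87773


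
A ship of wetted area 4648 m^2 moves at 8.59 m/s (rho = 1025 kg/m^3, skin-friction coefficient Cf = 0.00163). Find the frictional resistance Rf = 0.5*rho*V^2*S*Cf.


Formula: Rf = 0.5 * rho * V^2 * S * Cf
Step 1 — V^2 = 8.59^2 = 73.7881
Step 2 — 0.5 * rho * V^2 = 0.5 * 1025 * 73.7881 = 37816.40125
Step 3 — Rf = 37816.40125 * 4648 * 0.00163 ≈ 286510 N (5 s.f.)

286510 N


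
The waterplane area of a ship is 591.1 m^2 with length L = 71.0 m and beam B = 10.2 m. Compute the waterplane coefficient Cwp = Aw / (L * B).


Formula: Cwp = Aw / (L * B)
Step 1 — L * B = 71.0 * 10.2 = 724.2 m^2
Step 2 — Cwp = 591.1 / 724.2 ≈ 0.81621 (5 s.f.)

0.81621


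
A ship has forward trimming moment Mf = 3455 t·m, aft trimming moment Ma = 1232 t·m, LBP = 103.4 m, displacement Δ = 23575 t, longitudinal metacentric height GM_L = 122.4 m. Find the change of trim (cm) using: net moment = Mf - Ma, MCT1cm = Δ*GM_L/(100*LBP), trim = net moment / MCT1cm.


Formula: net trimming moment = Mf - Ma; MCT1cm = Δ*GM_L/(100*LBP); trim = net moment / MCT1cm
Step 1 — net trimming moment = 3455 - 1232 = 2223 t·m
Step 2 — MCT1cm = 23575 * 122.4 / (100 * 103.4) = 279.0696 t·m/cm
Step 3 — trim = 2223 / 279.0696 ≈ 7.9658 cm (5 s.f.)

7.9658 cm


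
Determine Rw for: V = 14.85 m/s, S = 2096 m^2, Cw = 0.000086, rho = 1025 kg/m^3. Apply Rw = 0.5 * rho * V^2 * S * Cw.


Formula: Rw = 0.5 * rho * V^2 * S * Cw
Step 1 — V^2 = 14.85^2 = 220.5225
Step 2 — 0.5 * rho * V^2 = 0.5 * 1025 * 220.5225 = 113017.78125
Step 3 — Rw = 113017.78125 * 2096 * 0.000086 ≈ 20372 N (5 s.f.)

20372 N


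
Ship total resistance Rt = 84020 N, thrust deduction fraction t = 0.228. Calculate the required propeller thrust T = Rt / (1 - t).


Formula: T = Rt / (1 - t)
Step 1 — (1 - t) = 1 - 0.228 = 0.772
Step 2 — T = 84020 / 0.772 ≈ 108830 N (5 s.f.)

108830 N


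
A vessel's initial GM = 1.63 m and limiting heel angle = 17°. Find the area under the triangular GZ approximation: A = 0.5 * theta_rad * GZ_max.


Formula: GZ_max = GM * sin(theta); Area = 0.5 * theta_rad * GZ_max
Step 1 — GZ_max = 1.63 * sin(17°) = 1.63 * 0.292372 = 0.476566 m
Step 2 — theta_rad = 17 * pi/180 = 0.296706 rad
Step 3 — Area = 0.5 * 0.296706 * 0.476566 ≈ 0.070700 m·rad (5 s.f.)

0.070700 m·rad


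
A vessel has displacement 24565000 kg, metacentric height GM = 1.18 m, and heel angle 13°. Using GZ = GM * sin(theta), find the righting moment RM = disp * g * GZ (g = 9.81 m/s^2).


Formula: GZ = GM * sin(theta); RM = disp * g * GZ
Step 1 — GZ = 1.18 * sin(13°) = 1.18 * 0.224951 = 0.265442 m
Step 2 — RM = 24565000 * 9.81 * 0.265442 ≈ 63967000 N·m (5 s.f.)

63967000 N·m


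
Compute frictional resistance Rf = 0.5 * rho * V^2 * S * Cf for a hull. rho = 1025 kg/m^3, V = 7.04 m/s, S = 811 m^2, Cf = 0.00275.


Formula: Rf = 0.5 * rho * V^2 * S * Cf
Step 1 — V^2 = 7.04^2 = 49.5616
Step 2 — 0.5 * rho * V^2 = 0.5 * 1025 * 49.5616 = 25400.32
Step 3 — Rf = 25400.32 * 811 * 0.00275 ≈ 56649 N (5 s.f.)

56649 N


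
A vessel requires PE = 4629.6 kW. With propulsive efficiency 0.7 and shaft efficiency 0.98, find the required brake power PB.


Formula: PB = PE / (eta_D * eta_S)
Step 1 — combined efficiency = eta_D * eta_S = 0.7 * 0.98 = 0.686
Step 2 — PB = 4629.6 / 0.686 ≈ 6748.7 kW (5 s.f.)

6748.7 kW


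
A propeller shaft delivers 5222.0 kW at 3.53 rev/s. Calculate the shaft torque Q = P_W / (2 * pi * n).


Formula: Q = P_W / (2 * pi * n)
Step 1 — P_W = 5222.0 kW * 1000 = 5222000.0 W
Step 2 — 2 * pi * n = 2 * pi * 3.53 = 22.179644
Step 3 — Q = 5222000.0 / 22.179644 ≈ 235440 N·m (5 s.f.)

235440 N·m


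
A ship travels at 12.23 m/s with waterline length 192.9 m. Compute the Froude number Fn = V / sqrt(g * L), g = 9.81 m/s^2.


Formula: Fn = V / sqrt(g * L)
Step 1 — g * L = 9.81 * 192.9 = 1892.349
Step 2 — sqrt(g * L) = sqrt(1892.349) = 43.501138
Step 3 — Fn = 12.23 / 43.501138 ≈ 0.28114 (5 s.f.)

0.28114


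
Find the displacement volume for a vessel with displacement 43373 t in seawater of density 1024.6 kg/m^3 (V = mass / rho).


Formula: V = mass / rho
Step 1 — convert tonnes to kg: 43373 t * 1000 = 43373000 kg
Step 2 — V = 43373000 / 1024.6 ≈ 42332 m^3 (5 s.f.)

42332 m^3


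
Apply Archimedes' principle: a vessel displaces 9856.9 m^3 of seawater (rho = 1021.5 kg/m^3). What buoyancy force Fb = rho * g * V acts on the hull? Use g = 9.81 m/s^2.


Formula: Fb = rho * g * V
Substituting: Fb = 1021.5 * 9.81 * 9856.9
Intermediate: 1021.5 * 9.81 = 10020.915
Result: Fb = 10020.915 * 9856.9 ≈ 98775000 N (5 s.f.)

98775000 N


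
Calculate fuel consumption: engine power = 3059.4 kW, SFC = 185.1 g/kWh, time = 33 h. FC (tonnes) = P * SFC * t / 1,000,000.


Formula: FC (tonnes) = P * SFC * t / 1,000,000
Step 1 — P * SFC * t = 3059.4 * 185.1 * 33 = 18687733.02 g
Step 2 — FC (tonnes) = 18687733.02 / 1,000,000 ≈ 18.688 tonnes (5 s.f.)

18.688 tonnes


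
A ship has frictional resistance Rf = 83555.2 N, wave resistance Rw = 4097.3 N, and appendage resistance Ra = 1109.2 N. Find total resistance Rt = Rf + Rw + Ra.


Formula: Rt = Rf + Rw + Ra
Substituting: Rt = 83555.2 + 4097.3 + 1109.2
Result: Rt = 88761.7 N

88761.7 N


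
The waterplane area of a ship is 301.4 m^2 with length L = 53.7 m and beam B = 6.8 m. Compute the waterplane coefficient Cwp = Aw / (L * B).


Formula: Cwp = Aw / (L * B)
Step 1 — L * B = 53.7 * 6.8 = 365.16 m^2
Step 2 — Cwp = 301.4 / 365.16 ≈ 0.82539 (5 s.f.)

0.82539


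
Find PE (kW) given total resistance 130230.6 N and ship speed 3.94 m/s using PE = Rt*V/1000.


Formula: PE = Rt * V / 1000 (kW)
Step 1 — PE (W) = 130230.6 * 3.94 = 513108.564 W
Step 2 — PE (kW) = 513108.564 / 1000 ≈ 513.11 kW (5 s.f.)

513.11 kW


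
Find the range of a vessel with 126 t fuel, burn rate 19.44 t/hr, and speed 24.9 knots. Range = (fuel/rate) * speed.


Formula: endurance = fuel / rate; range = endurance * speed
Step 1 — endurance = 126 / 19.44 = 6.4815 hours
Step 2 — range = 6.4815 * 24.9 ≈ 161.39 nautical miles (5 s.f.)

161.39 NM


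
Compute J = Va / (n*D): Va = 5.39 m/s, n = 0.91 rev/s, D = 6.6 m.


Formula: J = Va / (n * D)
Step 1 — n * D = 0.91 * 6.6 = 6.006
Step 2 — J = 5.39 / 6.006 ≈ 0.89744 (5 s.f.)

0.89744


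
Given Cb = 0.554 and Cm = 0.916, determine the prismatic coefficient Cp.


Formula: Cp = Cb / Cm
Substituting: Cp = 0.554 / 0.916
Result: Cp ≈ 0.60480 (5 s.f.)

0.60480


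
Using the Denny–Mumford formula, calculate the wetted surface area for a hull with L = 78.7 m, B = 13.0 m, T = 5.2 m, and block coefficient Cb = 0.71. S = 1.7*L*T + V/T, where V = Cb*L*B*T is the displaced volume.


Formula: S = 1.7*L*T + V/T with V = Cb*L*B*T, i.e. S = L * (1.7*T + Cb*B)
Step 1 — 1.7*T = 1.7 * 5.2 = 8.84 m
Step 2 — Cb*B = 0.71 * 13.0 = 9.23 m
Step 3 — 1.7*T + Cb*B = 8.84 + 9.23 = 18.07 m
Step 4 — S = 78.7 * 18.07 ≈ 1422.1 m^2 (5 s.f.)

1422.1 m^2


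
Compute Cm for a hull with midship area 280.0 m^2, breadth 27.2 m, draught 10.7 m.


Formula: Cm = Am / (B * T)
Step 1 — B * T = 27.2 * 10.7 = 291.04 m^2
Step 2 — Cm = 280.0 / 291.04 ≈ 0.96207 (5 s.f.)

0.96207


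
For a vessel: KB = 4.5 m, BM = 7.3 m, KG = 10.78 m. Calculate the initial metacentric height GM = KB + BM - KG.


Formula: GM = KB + BM - KG
Step 1 — KM = KB + BM = 4.5 + 7.3 = 11.8 m
Step 2 — GM = KM - KG = 11.8 - 10.78 = 1.02 m

1.02 m


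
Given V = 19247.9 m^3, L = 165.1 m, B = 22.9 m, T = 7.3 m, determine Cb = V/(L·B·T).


Formula: Cb = V / (L * B * T)
Step 1 — L * B * T = 165.1 * 22.9 * 7.3 = 27599.767 m^3
Step 2 — Cb = 19247.9 / 27599.767 ≈ 0.69739 (5 s.f.)

0.69739


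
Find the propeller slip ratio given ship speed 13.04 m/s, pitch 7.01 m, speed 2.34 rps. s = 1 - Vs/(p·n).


Formula: s = 1 - Vs / (p * n)
Step 1 — p * n = 7.01 * 2.34 = 16.4034
Step 2 — Vs / (p*n) = 13.04 / 16.4034 = 0.794957 (6 d.p.)
Step 3 — s = 1 - 0.794957 = 0.205043

0.205043


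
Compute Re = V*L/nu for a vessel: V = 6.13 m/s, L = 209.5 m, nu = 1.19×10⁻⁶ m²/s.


Formula: Re = V * L / nu
Step 1 — V * L = 6.13 * 209.5 = 1284.235 m^2/s
Step 2 — Re = 1284.235 / 1.19e-6 = 1.08e+09

1.08e+09


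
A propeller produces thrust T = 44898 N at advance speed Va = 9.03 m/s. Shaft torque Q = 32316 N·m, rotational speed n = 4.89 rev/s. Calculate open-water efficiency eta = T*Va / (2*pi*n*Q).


Formula: eta = T * Va / (2 * pi * n * Q)
Step 1 — numerator = T * Va = 44898 * 9.03 = 405428.94
Step 2 — 2 * pi * n = 2 * pi * 4.89 = 30.724776
Step 3 — denominator = 30.724776 * 32316 = 992901.86
Step 4 — eta = 405428.94 / 992901.86 ≈ 0.40833 (5 s.f.)

0.40833


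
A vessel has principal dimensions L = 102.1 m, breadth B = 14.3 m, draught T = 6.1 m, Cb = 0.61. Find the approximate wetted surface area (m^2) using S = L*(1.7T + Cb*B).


Formula: S = 1.7*L*T + V/T with V = Cb*L*B*T, i.e. S = L * (1.7*T + Cb*B)
Step 1 — 1.7*T = 1.7 * 6.1 = 10.37 m
Step 2 — Cb*B = 0.61 * 14.3 = 8.723 m
Step 3 — 1.7*T + Cb*B = 10.37 + 8.723 = 19.093 m
Step 4 — S = 102.1 * 19.093 ≈ 1949.4 m^2 (5 s.f.)

1949.4 m^2


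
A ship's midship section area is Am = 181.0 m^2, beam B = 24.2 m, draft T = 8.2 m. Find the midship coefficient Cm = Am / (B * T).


Formula: Cm = Am / (B * T)
Step 1 — B * T = 24.2 * 8.2 = 198.44 m^2
Step 2 — Cm = 181.0 / 198.44 ≈ 0.91211 (5 s.f.)

0.91211


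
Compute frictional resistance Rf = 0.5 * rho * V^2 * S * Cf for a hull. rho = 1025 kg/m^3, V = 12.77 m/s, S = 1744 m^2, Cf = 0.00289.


Formula: Rf = 0.5 * rho * V^2 * S * Cf
Step 1 — V^2 = 12.77^2 = 163.0729
Step 2 — 0.5 * rho * V^2 = 0.5 * 1025 * 163.0729 = 83574.86125
Step 3 — Rf = 83574.86125 * 1744 * 0.00289 ≈ 421230 N (5 s.f.)

421230 N


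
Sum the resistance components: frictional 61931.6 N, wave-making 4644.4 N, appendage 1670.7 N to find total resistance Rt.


Formula: Rt = Rf + Rw + Ra
Substituting: Rt = 61931.6 + 4644.4 + 1670.7
Result: Rt = 68246.7 N

68246.7 N


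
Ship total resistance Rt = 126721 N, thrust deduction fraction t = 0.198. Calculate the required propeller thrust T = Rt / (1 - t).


Formula: T = Rt / (1 - t)
Step 1 — (1 - t) = 1 - 0.198 = 0.802
Step 2 — T = 126721 / 0.802 ≈ 158010 N (5 s.f.)

158010 N


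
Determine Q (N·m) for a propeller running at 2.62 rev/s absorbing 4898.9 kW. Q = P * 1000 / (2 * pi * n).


Formula: Q = P_W / (2 * pi * n)
Step 1 — P_W = 4898.9 kW * 1000 = 4898900.0 W
Step 2 — 2 * pi * n = 2 * pi * 2.62 = 16.461946
Step 3 — Q = 4898900.0 / 16.461946 ≈ 297590 N·m (5 s.f.)

297590 N·m


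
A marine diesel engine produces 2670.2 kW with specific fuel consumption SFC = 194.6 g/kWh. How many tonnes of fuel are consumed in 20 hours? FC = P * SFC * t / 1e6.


Formula: FC (tonnes) = P * SFC * t / 1,000,000
Step 1 — P * SFC * t = 2670.2 * 194.6 * 20 = 10392418.4 g
Step 2 — FC (tonnes) = 10392418.4 / 1,000,000 ≈ 10.392 tonnes (5 s.f.)

10.392 tonnes


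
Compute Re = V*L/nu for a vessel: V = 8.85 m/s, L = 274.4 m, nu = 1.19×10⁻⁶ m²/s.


Formula: Re = V * L / nu
Step 1 — V * L = 8.85 * 274.4 = 2428.44 m^2/s
Step 2 — Re = 2428.44 / 1.19e-6 = 2.04e+09

2.04e+09


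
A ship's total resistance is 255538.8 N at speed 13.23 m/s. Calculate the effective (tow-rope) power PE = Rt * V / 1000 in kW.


Formula: PE = Rt * V / 1000 (kW)
Step 1 — PE (W) = 255538.8 * 13.23 = 3380778.324 W
Step 2 — PE (kW) = 3380778.324 / 1000 ≈ 3380.8 kW (5 s.f.)

3380.8 kW


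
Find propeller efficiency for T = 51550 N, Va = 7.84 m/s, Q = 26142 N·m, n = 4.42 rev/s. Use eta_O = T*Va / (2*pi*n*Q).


Formula: eta = T * Va / (2 * pi * n * Q)
Step 1 — numerator = T * Va = 51550 * 7.84 = 404152.0
Step 2 — 2 * pi * n = 2 * pi * 4.42 = 27.771679
Step 3 — denominator = 27.771679 * 26142 = 726007.23
Step 4 — eta = 404152.0 / 726007.23 ≈ 0.55668 (5 s.f.)

0.55668


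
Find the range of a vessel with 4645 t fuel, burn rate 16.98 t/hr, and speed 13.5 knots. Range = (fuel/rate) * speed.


Formula: endurance = fuel / rate; range = endurance * speed
Step 1 — endurance = 4645 / 16.98 = 273.5571 hours
Step 2 — range = 273.5571 * 13.5 ≈ 3693.0 nautical miles (5 s.f.)

3693.0 NM


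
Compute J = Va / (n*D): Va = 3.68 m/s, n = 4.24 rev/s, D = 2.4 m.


Formula: J = Va / (n * D)
Step 1 — n * D = 4.24 * 2.4 = 10.176
Step 2 — J = 3.68 / 10.176 ≈ 0.36164 (5 s.f.)

0.36164


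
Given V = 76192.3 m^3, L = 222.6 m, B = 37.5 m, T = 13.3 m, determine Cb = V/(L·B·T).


Formula: Cb = V / (L * B * T)
Step 1 — L * B * T = 222.6 * 37.5 * 13.3 = 111021.75 m^3
Step 2 — Cb = 76192.3 / 111021.75 ≈ 0.68628 (5 s.f.)

0.68628


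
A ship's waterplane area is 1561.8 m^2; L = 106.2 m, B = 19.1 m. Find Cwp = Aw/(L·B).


Formula: Cwp = Aw / (L * B)
Step 1 — L * B = 106.2 * 19.1 = 2028.42 m^2
Step 2 — Cwp = 1561.8 / 2028.42 ≈ 0.76996 (5 s.f.)

0.76996


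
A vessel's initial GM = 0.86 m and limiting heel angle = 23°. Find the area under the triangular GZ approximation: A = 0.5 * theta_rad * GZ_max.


Formula: GZ_max = GM * sin(theta); Area = 0.5 * theta_rad * GZ_max
Step 1 — GZ_max = 0.86 * sin(23°) = 0.86 * 0.390731 = 0.336029 m
Step 2 — theta_rad = 23 * pi/180 = 0.401426 rad
Step 3 — Area = 0.5 * 0.401426 * 0.336029 ≈ 0.067445 m·rad (5 s.f.)

0.067445 m·rad


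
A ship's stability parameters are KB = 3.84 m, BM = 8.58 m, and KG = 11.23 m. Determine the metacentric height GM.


Formula: GM = KB + BM - KG
Step 1 — KM = KB + BM = 3.84 + 8.58 = 12.42 m
Step 2 — GM = KM - KG = 12.42 - 11.23 = 1.19 m

1.19 m


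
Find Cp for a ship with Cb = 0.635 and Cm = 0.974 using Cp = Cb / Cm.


Formula: Cp = Cb / Cm
Substituting: Cp = 0.635 / 0.974
Result: Cp ≈ 0.65195 (5 s.f.)

0.65195


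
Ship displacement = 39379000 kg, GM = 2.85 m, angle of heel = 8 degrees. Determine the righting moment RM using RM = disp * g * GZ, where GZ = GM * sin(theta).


Formula: GZ = GM * sin(theta); RM = disp * g * GZ
Step 1 — GZ = 2.85 * sin(8°) = 2.85 * 0.139173 = 0.396643 m
Step 2 — RM = 39379000 * 9.81 * 0.396643 ≈ 153230000 N·m (5 s.f.)

153230000 N·m


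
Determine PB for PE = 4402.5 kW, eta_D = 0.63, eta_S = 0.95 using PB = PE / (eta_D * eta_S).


Formula: PB = PE / (eta_D * eta_S)
Step 1 — combined efficiency = eta_D * eta_S = 0.63 * 0.95 = 0.5985
Step 2 — PB = 4402.5 / 0.5985 ≈ 7355.9 kW (5 s.f.)

7355.9 kW


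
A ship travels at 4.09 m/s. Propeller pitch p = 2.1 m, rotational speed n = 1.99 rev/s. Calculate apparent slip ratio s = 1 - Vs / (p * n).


Formula: s = 1 - Vs / (p * n)
Step 1 — p * n = 2.1 * 1.99 = 4.179
Step 2 — Vs / (p*n) = 4.09 / 4.179 = 0.978703 (6 d.p.)
Step 3 — s = 1 - 0.978703 = 0.021297

0.021297


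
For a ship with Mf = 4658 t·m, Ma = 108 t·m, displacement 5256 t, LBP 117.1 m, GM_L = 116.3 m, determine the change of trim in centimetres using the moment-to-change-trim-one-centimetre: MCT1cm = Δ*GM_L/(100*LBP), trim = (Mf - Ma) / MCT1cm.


Formula: net trimming moment = Mf - Ma; MCT1cm = Δ*GM_L/(100*LBP); trim = net moment / MCT1cm
Step 1 — net trimming moment = 4658 - 108 = 4550 t·m
Step 2 — MCT1cm = 5256 * 116.3 / (100 * 117.1) = 52.2009 t·m/cm
Step 3 — trim = 4550 / 52.2009 ≈ 87.163 cm (5 s.f.)

87.163 cm


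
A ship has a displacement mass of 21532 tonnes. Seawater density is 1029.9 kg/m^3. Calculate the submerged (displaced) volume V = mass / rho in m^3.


Formula: V = mass / rho
Step 1 — convert tonnes to kg: 21532 t * 1000 = 21532000 kg
Step 2 — V = 21532000 / 1029.9 ≈ 20907 m^3 (5 s.f.)

20907 m^3


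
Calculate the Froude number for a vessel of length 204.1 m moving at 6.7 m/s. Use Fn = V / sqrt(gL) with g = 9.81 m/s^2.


Formula: Fn = V / sqrt(g * L)
Step 1 — g * L = 9.81 * 204.1 = 2002.221
Step 2 — sqrt(g * L) = sqrt(2002.221) = 44.746184
Step 3 — Fn = 6.7 / 44.746184 ≈ 0.14973 (5 s.f.)

0.14973


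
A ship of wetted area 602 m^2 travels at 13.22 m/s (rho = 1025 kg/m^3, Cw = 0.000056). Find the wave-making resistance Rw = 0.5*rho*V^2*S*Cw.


Formula: Rw = 0.5 * rho * V^2 * S * Cw
Step 1 — V^2 = 13.22^2 = 174.7684
Step 2 — 0.5 * rho * V^2 = 0.5 * 1025 * 174.7684 = 89568.805
Step 3 — Rw = 89568.805 * 602 * 0.000056 ≈ 3019.5 N (5 s.f.)

3019.5 N


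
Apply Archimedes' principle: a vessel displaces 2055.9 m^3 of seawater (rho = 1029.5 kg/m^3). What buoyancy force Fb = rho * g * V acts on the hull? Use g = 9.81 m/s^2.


Formula: Fb = rho * g * V
Substituting: Fb = 1029.5 * 9.81 * 2055.9
Intermediate: 1029.5 * 9.81 = 10099.395
Result: Fb = 10099.395 * 2055.9 ≈ 20763000 N (5 s.f.)

20763000 N


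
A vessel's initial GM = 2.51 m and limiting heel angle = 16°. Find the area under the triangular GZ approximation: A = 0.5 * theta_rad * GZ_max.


Formula: GZ_max = GM * sin(theta); Area = 0.5 * theta_rad * GZ_max
Step 1 — GZ_max = 2.51 * sin(16°) = 2.51 * 0.275637 = 0.691849 m
Step 2 — theta_rad = 16 * pi/180 = 0.279253 rad
Step 3 — Area = 0.5 * 0.279253 * 0.691849 ≈ 0.096600 m·rad (5 s.f.)

0.096600 m·rad


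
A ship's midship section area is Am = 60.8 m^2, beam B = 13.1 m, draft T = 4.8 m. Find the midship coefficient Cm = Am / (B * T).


Formula: Cm = Am / (B * T)
Step 1 — B * T = 13.1 * 4.8 = 62.88 m^2
Step 2 — Cm = 60.8 / 62.88 ≈ 0.96692 (5 s.f.)

0.96692


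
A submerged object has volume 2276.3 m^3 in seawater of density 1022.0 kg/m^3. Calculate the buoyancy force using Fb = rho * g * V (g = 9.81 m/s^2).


Formula: Fb = rho * g * V
Substituting: Fb = 1022.0 * 9.81 * 2276.3
Intermediate: 1022.0 * 9.81 = 10025.82
Result: Fb = 10025.82 * 2276.3 ≈ 22822000 N (5 s.f.)

22822000 N


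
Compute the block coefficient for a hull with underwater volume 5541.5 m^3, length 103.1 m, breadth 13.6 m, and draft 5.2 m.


Formula: Cb = V / (L * B * T)
Step 1 — L * B * T = 103.1 * 13.6 * 5.2 = 7291.232 m^3
Step 2 — Cb = 5541.5 / 7291.232 ≈ 0.76002 (5 s.f.)

0.76002


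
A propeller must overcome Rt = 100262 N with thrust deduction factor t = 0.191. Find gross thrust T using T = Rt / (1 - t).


Formula: T = Rt / (1 - t)
Step 1 — (1 - t) = 1 - 0.191 = 0.809
Step 2 — T = 100262 / 0.809 ≈ 123930 N (5 s.f.)

123930 N


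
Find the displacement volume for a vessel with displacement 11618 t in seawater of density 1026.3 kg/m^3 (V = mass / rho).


Formula: V = mass / rho
Step 1 — convert tonnes to kg: 11618 t * 1000 = 11618000 kg
Step 2 — V = 11618000 / 1026.3 ≈ 11320 m^3 (5 s.f.)

11320 m^3


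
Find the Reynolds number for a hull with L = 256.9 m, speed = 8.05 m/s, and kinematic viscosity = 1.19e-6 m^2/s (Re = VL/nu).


Formula: Re = V * L / nu
Step 1 — V * L = 8.05 * 256.9 = 2068.045 m^2/s
Step 2 — Re = 2068.045 / 1.19e-6 = 1.74e+09

1.74e+09


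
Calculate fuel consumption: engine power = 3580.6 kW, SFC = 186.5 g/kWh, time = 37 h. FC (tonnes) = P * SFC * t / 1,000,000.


Formula: FC (tonnes) = P * SFC * t / 1,000,000
Step 1 — P * SFC * t = 3580.6 * 186.5 * 37 = 24707930.3 g
Step 2 — FC (tonnes) = 24707930.3 / 1,000,000 ≈ 24.708 tonnes (5 s.f.)

24.708 tonnes


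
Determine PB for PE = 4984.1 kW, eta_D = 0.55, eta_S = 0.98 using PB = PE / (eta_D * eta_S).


Formula: PB = PE / (eta_D * eta_S)
Step 1 — combined efficiency = eta_D * eta_S = 0.55 * 0.98 = 0.539
Step 2 — PB = 4984.1 / 0.539 ≈ 9246.9 kW (5 s.f.)

9246.9 kW


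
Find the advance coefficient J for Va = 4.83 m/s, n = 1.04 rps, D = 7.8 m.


Formula: J = Va / (n * D)
Step 1 — n * D = 1.04 * 7.8 = 8.112
Step 2 — J = 4.83 / 8.112 ≈ 0.59541 (5 s.f.)

0.59541


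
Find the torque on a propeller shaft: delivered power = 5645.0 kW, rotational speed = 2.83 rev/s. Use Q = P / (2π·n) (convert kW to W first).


Formula: Q = P_W / (2 * pi * n)
Step 1 — P_W = 5645.0 kW * 1000 = 5645000.0 W
Step 2 — 2 * pi * n = 2 * pi * 2.83 = 17.781414
Step 3 — Q = 5645000.0 / 17.781414 ≈ 317470 N·m (5 s.f.)

317470 N·m


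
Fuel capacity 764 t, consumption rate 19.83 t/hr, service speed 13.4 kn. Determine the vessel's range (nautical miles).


Formula: endurance = fuel / rate; range = endurance * speed
Step 1 — endurance = 764 / 19.83 = 38.5275 hours
Step 2 — range = 38.5275 * 13.4 ≈ 516.27 nautical miles (5 s.f.)

516.27 NM


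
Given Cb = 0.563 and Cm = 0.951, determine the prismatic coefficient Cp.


Formula: Cp = Cb / Cm
Substituting: Cp = 0.563 / 0.951
Result: Cp ≈ 0.59201 (5 s.f.)

0.59201


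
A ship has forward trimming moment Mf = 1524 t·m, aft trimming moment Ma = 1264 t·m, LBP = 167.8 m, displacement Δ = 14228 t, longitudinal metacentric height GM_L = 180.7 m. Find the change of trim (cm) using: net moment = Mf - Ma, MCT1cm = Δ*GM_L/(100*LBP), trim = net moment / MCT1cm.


Formula: net trimming moment = Mf - Ma; MCT1cm = Δ*GM_L/(100*LBP); trim = net moment / MCT1cm
Step 1 — net trimming moment = 1524 - 1264 = 260 t·m
Step 2 — MCT1cm = 14228 * 180.7 / (100 * 167.8) = 153.2181 t·m/cm
Step 3 — trim = 260 / 153.2181 ≈ 1.6969 cm (5 s.f.)

1.6969 cm


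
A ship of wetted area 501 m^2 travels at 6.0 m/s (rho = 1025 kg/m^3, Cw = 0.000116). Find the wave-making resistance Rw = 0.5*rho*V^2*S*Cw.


Formula: Rw = 0.5 * rho * V^2 * S * Cw
Step 1 — V^2 = 6.0^2 = 36.0
Step 2 — 0.5 * rho * V^2 = 0.5 * 1025 * 36.0 = 18450.0
Step 3 — Rw = 18450.0 * 501 * 0.000116 ≈ 1072.2 N (5 s.f.)

1072.2 N


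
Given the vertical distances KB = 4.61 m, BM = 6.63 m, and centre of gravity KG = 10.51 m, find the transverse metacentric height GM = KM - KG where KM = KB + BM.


Formula: GM = KB + BM - KG
Step 1 — KM = KB + BM = 4.61 + 6.63 = 11.24 m
Step 2 — GM = KM - KG = 11.24 - 10.51 = 0.73 m

0.73 m


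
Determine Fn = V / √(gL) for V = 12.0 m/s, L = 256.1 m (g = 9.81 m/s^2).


Formula: Fn = V / sqrt(g * L)
Step 1 — g * L = 9.81 * 256.1 = 2512.341
Step 2 — sqrt(g * L) = sqrt(2512.341) = 50.123258
Step 3 — Fn = 12.0 / 50.123258 ≈ 0.23941 (5 s.f.)

0.23941


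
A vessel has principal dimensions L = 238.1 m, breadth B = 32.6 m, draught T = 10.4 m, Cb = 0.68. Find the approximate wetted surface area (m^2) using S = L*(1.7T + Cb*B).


Formula: S = 1.7*L*T + V/T with V = Cb*L*B*T, i.e. S = L * (1.7*T + Cb*B)
Step 1 — 1.7*T = 1.7 * 10.4 = 17.68 m
Step 2 — Cb*B = 0.68 * 32.6 = 22.168 m
Step 3 — 1.7*T + Cb*B = 17.68 + 22.168 = 39.848 m
Step 4 — S = 238.1 * 39.848 ≈ 9487.8 m^2 (5 s.f.)

9487.8 m^2


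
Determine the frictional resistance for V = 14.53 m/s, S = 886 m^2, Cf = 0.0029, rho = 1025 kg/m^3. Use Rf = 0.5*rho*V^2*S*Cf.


Formula: Rf = 0.5 * rho * V^2 * S * Cf
Step 1 — V^2 = 14.53^2 = 211.1209
Step 2 — 0.5 * rho * V^2 = 0.5 * 1025 * 211.1209 = 108199.46125
Step 3 — Rf = 108199.46125 * 886 * 0.0029 ≈ 278010 N (5 s.f.)

278010 N


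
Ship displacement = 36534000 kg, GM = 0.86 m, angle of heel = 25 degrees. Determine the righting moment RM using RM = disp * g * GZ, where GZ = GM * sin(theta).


Formula: GZ = GM * sin(theta); RM = disp * g * GZ
Step 1 — GZ = 0.86 * sin(25°) = 0.86 * 0.422618 = 0.363451 m
Step 2 — RM = 36534000 * 9.81 * 0.363451 ≈ 130260000 N·m (5 s.f.)

130260000 N·m


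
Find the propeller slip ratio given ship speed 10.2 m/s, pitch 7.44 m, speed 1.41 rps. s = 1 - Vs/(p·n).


Formula: s = 1 - Vs / (p * n)
Step 1 — p * n = 7.44 * 1.41 = 10.4904
Step 2 — Vs / (p*n) = 10.2 / 10.4904 = 0.972318 (6 d.p.)
Step 3 — s = 1 - 0.972318 = 0.027682

0.027682


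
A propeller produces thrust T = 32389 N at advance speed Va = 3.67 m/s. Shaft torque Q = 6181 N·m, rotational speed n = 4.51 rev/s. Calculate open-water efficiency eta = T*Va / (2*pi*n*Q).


Formula: eta = T * Va / (2 * pi * n * Q)
Step 1 — numerator = T * Va = 32389 * 3.67 = 118867.63
Step 2 — 2 * pi * n = 2 * pi * 4.51 = 28.337166
Step 3 — denominator = 28.337166 * 6181 = 175152.02
Step 4 — eta = 118867.63 / 175152.02 ≈ 0.67865 (5 s.f.)

0.67865


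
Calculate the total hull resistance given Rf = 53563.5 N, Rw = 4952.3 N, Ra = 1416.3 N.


Formula: Rt = Rf + Rw + Ra
Substituting: Rt = 53563.5 + 4952.3 + 1416.3
Result: Rt = 59932.1 N

59932.1 N


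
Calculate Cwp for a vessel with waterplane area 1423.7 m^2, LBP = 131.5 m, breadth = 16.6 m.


Formula: Cwp = Aw / (L * B)
Step 1 — L * B = 131.5 * 16.6 = 2182.9 m^2
Step 2 — Cwp = 1423.7 / 2182.9 ≈ 0.65221 (5 s.f.)

0.65221


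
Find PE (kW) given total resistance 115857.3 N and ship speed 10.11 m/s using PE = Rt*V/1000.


Formula: PE = Rt * V / 1000 (kW)
Step 1 — PE (W) = 115857.3 * 10.11 = 1171317.303 W
Step 2 — PE (kW) = 1171317.303 / 1000 ≈ 1171.3 kW (5 s.f.)

1171.3 kW


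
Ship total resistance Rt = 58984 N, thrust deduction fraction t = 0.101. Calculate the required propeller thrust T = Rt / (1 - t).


Formula: T = Rt / (1 - t)
Step 1 — (1 - t) = 1 - 0.101 = 0.899
Step 2 — T = 58984 / 0.899 ≈ 65611 N (5 s.f.)

65611 N


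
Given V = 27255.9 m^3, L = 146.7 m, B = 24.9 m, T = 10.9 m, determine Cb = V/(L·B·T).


Formula: Cb = V / (L * B * T)
Step 1 — L * B * T = 146.7 * 24.9 * 10.9 = 39815.847 m^3
Step 2 — Cb = 27255.9 / 39815.847 ≈ 0.68455 (5 s.f.)

0.68455


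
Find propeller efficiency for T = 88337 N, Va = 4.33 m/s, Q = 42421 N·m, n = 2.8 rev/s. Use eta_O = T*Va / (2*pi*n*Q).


Formula: eta = T * Va / (2 * pi * n * Q)
Step 1 — numerator = T * Va = 88337 * 4.33 = 382499.21
Step 2 — 2 * pi * n = 2 * pi * 2.8 = 17.592919
Step 3 — denominator = 17.592919 * 42421 = 746309.22
Step 4 — eta = 382499.21 / 746309.22 ≈ 0.51252 (5 s.f.)

0.51252


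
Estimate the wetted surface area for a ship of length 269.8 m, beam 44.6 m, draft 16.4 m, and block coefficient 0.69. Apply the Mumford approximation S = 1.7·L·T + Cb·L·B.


Formula: S = 1.7*L*T + V/T with V = Cb*L*B*T, i.e. S = L * (1.7*T + Cb*B)
Step 1 — 1.7*T = 1.7 * 16.4 = 27.88 m
Step 2 — Cb*B = 0.69 * 44.6 = 30.774 m
Step 3 — 1.7*T + Cb*B = 27.88 + 30.774 = 58.654 m
Step 4 — S = 269.8 * 58.654 ≈ 15825 m^2 (5 s.f.)

15825 m^2


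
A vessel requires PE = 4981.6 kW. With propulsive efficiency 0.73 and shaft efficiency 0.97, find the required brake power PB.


Formula: PB = PE / (eta_D * eta_S)
Step 1 — combined efficiency = eta_D * eta_S = 0.73 * 0.97 = 0.7081
Step 2 — PB = 4981.6 / 0.7081 ≈ 7035.2 kW (5 s.f.)

7035.2 kW


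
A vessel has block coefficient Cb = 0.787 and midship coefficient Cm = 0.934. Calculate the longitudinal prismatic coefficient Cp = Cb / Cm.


Formula: Cp = Cb / Cm
Substituting: Cp = 0.787 / 0.934
Result: Cp ≈ 0.84261 (5 s.f.)

0.84261


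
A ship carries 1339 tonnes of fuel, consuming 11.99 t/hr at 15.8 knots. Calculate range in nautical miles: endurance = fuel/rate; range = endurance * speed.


Formula: endurance = fuel / rate; range = endurance * speed
Step 1 — endurance = 1339 / 11.99 = 111.6764 hours
Step 2 — range = 111.6764 * 15.8 ≈ 1764.5 nautical miles (5 s.f.)

1764.5 NM
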